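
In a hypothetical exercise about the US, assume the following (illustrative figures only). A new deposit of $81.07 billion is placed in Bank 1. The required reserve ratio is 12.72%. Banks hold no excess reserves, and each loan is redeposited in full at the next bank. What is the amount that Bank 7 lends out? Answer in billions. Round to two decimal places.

$31.28 billion

Each bank lends a fraction (1 − rr) = 0.8728 of the deposit it receives, so Bank 7 receives 81.07·0.8728^6 and lends 81.07·0.8728^7 ≈ 31.2798 billion.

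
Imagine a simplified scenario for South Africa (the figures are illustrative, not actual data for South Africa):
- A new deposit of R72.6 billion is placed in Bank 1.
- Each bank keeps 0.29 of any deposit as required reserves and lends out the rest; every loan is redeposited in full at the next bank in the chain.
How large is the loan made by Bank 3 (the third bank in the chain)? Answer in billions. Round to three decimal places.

R25.984 billion

Each bank lends a fraction (1 − rr) = 0.7100 of the deposit it receives, so Bank 3 receives 72.6·0.7100^2 and lends 72.6·0.7100^3 ≈ 25.9843 billion.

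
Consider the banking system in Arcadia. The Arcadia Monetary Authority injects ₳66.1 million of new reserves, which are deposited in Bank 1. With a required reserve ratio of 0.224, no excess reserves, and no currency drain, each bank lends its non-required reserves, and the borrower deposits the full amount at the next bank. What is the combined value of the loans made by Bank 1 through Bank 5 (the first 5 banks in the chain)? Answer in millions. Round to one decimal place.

₳164.6 million

Bank i lends (1 − rr)^i of the original deposit: Bank 1 lends 66.1·0.7760 = 51.2936, Bank 2 lends 66.1·0.7760² ≈ 39.8038, and so on.
Summing a geometric series: total = 66.1·[0.7760·(1 − 0.7760^5) / (1 − 0.7760)] ≈ 164.5540 million.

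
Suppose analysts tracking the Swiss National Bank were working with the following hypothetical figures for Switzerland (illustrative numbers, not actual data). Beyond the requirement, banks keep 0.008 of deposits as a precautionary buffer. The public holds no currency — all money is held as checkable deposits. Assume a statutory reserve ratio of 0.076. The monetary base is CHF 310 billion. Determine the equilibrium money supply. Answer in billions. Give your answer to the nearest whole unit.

The money multiplier is m = 1 / (rr + e) = 1 / (0.076 + 0.008) ≈ 11.9048.
So M = m × MB = 11.9048 × 310 = 3690.488 billion.

CHF 3690 billion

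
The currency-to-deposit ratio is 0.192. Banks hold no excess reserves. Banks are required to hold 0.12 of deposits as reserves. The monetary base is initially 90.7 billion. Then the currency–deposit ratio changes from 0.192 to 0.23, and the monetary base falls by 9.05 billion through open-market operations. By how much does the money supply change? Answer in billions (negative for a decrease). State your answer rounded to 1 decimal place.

-59.6 billion

Before: m₁ = (1 + 0.192) / (0.12 + 0.192) ≈ 3.8205, MB₁ = 90.7, so M₁ = 3.8205 × 90.7 ≈ 346.5194 billion.
After: m₂ = (1 + 0.23) / (0.12 + 0.23) ≈ 3.5143, MB₂ = 90.7 − 9.05 = 81.65, so M₂ = 3.5143 × 81.65 ≈ 286.9426 billion.
ΔM = M₂ − M₁ = 286.9426 − 346.5194 = -59.5768 billion.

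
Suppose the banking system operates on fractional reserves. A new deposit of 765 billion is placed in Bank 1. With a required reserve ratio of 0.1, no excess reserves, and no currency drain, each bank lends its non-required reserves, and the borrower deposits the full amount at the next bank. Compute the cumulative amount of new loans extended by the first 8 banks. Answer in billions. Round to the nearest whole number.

Bank i lends (1 − rr)^i of the original deposit: Bank 1 lends 765·0.9000 = 688.5000, Bank 2 lends 765·0.9000² = 619.6500, and so on.
Summing a geometric series: total = 765·[0.9000·(1 − 0.9000^8) / (1 − 0.9000)] ≈ 3921.2333 billion.

3921 billion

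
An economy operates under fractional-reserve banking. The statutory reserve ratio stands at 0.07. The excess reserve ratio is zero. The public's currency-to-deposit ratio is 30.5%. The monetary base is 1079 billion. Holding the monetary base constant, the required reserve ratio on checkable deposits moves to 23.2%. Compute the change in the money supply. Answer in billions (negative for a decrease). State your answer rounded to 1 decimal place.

-1132.8 billion

Initially m₁ = (1 + 0.305) / (0.07 + 0.305) = 3.48, so M₁ = 3.48 × 1079 = 3754.92 billion.
After the change m₂ = (1 + 0.305) / (0.232 + 0.305) ≈ 2.430168, so M₂ = 2.430168 × 1079 ≈ 2622.1513 billion.
ΔM = M₂ − M₁ = 2622.1513 − 3754.92 = -1132.7687 billion.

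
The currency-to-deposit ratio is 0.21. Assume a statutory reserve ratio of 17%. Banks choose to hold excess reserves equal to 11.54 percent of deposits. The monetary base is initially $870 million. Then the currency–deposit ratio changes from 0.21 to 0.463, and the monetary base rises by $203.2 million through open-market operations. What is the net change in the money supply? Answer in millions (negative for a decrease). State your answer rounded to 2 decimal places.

-27.02 million

Before: m₁ = (1 + 0.21) / (0.17 + 0.1154 + 0.21) ≈ 2.4424707, MB₁ = 870, so M₁ = 2.4424707 × 870 ≈ 2124.9495 million.
After: m₂ = (1 + 0.463) / (0.17 + 0.1154 + 0.463) ≈ 1.9548370, MB₂ = 870 + 203.2 = 1073.2, so M₂ = 1.9548370 × 1073.2 ≈ 2097.9311 million.
ΔM = M₂ − M₁ = 2097.9311 − 2124.9495 = -27.0184 million.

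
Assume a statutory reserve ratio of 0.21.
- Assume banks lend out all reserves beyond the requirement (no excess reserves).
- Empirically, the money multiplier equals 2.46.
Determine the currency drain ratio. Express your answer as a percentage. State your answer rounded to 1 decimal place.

33.1%

Using m = 2.46. From m = (1 + c)/(c + rr + e), rearranging gives 1 + c = m·(c + rr + e), so c·(1 − m) = m·(rr + e) − 1.
Hence c = [m·(rr + e) − 1]/(1 − m) = [2.46 × (0.21 + 0) − 1] / (1 − 2.46) ≈ 0.331096.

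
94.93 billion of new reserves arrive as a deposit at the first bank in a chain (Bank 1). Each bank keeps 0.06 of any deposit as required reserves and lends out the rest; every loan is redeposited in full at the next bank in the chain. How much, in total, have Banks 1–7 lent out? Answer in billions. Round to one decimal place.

Bank i lends (1 − rr)^i of the original deposit: Bank 1 lends 94.93·0.9400 = 89.2342, Bank 2 lends 94.93·0.9400² ≈ 83.8801, and so on.
Summing a geometric series: total = 94.93·[0.9400·(1 − 0.9400^7) / (1 − 0.9400)] ≈ 522.7970 billion.

522.8 billion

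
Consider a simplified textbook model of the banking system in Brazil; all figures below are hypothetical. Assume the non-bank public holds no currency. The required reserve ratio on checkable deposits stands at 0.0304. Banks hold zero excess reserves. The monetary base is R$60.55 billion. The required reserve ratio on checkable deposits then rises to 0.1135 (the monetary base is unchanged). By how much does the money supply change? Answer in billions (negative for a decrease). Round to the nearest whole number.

Initially m₁ = 1 / (0.0304) ≈ 32.8947, so M₁ = 32.8947 × 60.55 ≈ 1991.7741 billion.
After the change m₂ = 1 / (0.1135) ≈ 8.8106, so M₂ = 8.8106 × 60.55 ≈ 533.4818 billion.
ΔM = M₂ − M₁ = 533.4818 − 1991.7741 = -1458.2923 billion.

-1458 billion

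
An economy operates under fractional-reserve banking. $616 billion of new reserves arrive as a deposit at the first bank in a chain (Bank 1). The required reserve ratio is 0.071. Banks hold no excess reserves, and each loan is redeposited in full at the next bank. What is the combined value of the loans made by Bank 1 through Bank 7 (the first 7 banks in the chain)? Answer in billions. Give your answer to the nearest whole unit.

$3247 billion

Bank i lends (1 − rr)^i of the original deposit: Bank 1 lends 616·0.9290 = 572.2640, Bank 2 lends 616·0.9290² ≈ 531.6333, and so on.
Summing a geometric series: total = 616·[0.9290·(1 − 0.9290^7) / (1 − 0.9290)] ≈ 3246.6993 billion.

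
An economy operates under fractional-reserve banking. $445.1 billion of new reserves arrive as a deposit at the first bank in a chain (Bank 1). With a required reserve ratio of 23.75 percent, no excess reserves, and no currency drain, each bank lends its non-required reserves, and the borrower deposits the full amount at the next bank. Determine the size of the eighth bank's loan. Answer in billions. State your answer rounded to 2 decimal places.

$50.86 billion

Each bank lends a fraction (1 − rr) = 0.7625 of the deposit it receives, so Bank 8 receives 445.1·0.7625^7 and lends 445.1·0.7625^8 ≈ 50.8600 billion.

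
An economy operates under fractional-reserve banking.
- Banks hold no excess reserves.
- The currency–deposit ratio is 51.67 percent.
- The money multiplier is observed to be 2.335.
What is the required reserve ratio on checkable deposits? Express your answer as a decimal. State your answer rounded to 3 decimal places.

Using m = 2.335. Since m = (1 + c)/(c + rr + e), the denominator satisfies c + rr + e = (1 + c)/m = (1 + 0.5167) / 2.335 ≈ 0.649550.
With c = 0.5167 and e = 0, the required reserve ratio on checkable deposits is 0.649550 − 0.5167 − 0 = 0.13285.

0.133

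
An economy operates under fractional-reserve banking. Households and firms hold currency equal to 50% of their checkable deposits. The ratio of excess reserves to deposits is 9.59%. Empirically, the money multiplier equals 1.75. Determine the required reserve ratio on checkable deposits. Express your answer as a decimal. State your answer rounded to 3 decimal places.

0.261

Using m = 1.75. Since m = (1 + c)/(c + rr + e), the denominator satisfies c + rr + e = (1 + c)/m = (1 + 0.5) / 1.75 ≈ 0.857143.
With c = 0.5 and e = 0.0959, the required reserve ratio on checkable deposits is 0.857143 − 0.5 − 0.0959 = 0.261243.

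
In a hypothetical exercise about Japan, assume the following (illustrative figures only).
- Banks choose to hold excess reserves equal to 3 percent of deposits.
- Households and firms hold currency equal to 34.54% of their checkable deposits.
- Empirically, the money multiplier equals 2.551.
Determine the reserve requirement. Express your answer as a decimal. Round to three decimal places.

0.152

Using m = 2.551. Since m = (1 + c)/(c + rr + e), the denominator satisfies c + rr + e = (1 + c)/m = (1 + 0.3454) / 2.551 ≈ 0.527401.
With c = 0.3454 and e = 0.03, the reserve requirement is 0.527401 − 0.3454 − 0.03 = 0.152001.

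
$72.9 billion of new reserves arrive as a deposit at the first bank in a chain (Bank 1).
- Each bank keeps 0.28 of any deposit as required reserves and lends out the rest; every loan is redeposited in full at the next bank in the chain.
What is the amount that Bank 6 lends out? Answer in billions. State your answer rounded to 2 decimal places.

$10.16 billion

Each bank lends a fraction (1 − rr) = 0.7200 of the deposit it receives, so Bank 6 receives 72.9·0.7200^5 and lends 72.9·0.7200^6 ≈ 10.1560 billion.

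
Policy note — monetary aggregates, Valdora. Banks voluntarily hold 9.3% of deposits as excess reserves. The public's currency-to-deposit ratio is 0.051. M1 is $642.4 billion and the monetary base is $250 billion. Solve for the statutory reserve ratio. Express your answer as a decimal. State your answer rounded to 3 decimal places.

0.265

Using m = M/MB = 642.4/250 = 2.569600. Since m = (1 + c)/(c + rr + e), the denominator satisfies c + rr + e = (1 + c)/m = (1 + 0.051) / 2.569600 ≈ 0.409013.
With c = 0.051 and e = 0.093, the statutory reserve ratio is 0.409013 − 0.051 − 0.093 = 0.265013.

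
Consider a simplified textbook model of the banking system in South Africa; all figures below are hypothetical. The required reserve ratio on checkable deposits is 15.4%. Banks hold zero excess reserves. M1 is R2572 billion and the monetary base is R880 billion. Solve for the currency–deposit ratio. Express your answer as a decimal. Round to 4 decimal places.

Using m = M/MB = 2572/880 ≈ 2.922727. From m = (1 + c)/(c + rr + e), rearranging gives 1 + c = m·(c + rr + e), so c·(1 − m) = m·(rr + e) − 1.
Hence c = [m·(rr + e) − 1]/(1 − m) = [2.922727 × (0.154 + 0) − 1] / (1 − 2.922727) ≈ 0.286000.

0.2860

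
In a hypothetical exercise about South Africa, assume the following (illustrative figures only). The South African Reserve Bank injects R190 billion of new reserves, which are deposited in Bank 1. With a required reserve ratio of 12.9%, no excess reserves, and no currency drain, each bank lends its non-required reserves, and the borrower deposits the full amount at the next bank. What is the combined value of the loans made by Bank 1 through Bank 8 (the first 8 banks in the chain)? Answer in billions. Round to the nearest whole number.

R858 billion

Bank i lends (1 − rr)^i of the original deposit: Bank 1 lends 190·0.8710 = 165.4900, Bank 2 lends 190·0.8710² ≈ 144.1418, and so on.
Summing a geometric series: total = 190·[0.8710·(1 − 0.8710^8) / (1 − 0.8710)] ≈ 857.9285 billion.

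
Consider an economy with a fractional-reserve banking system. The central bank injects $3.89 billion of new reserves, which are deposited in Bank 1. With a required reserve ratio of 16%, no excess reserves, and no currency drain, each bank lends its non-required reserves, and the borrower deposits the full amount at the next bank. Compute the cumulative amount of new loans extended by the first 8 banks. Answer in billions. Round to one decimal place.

$15.4 billion

Bank i lends (1 − rr)^i of the original deposit: Bank 1 lends 3.89·0.8400 = 3.2676, Bank 2 lends 3.89·0.8400² ≈ 2.7448, and so on.
Summing a geometric series: total = 3.89·[0.8400·(1 − 0.8400^8) / (1 − 0.8400)] ≈ 15.3603 billion.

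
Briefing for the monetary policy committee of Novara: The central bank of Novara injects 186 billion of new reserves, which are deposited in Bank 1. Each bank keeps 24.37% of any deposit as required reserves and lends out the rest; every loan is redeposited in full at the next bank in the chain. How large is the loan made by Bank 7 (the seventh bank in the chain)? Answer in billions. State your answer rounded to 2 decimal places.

Each bank lends a fraction (1 − rr) = 0.7563 of the deposit it receives, so Bank 7 receives 186·0.7563^6 and lends 186·0.7563^7 ≈ 26.3252 billion.

26.33 billion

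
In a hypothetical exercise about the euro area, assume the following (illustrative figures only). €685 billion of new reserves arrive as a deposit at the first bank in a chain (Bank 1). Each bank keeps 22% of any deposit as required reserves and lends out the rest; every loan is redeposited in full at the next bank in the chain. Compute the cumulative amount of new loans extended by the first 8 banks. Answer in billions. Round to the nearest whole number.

€2096 billion

Bank i lends (1 − rr)^i of the original deposit: Bank 1 lends 685·0.7800 = 534.3000, Bank 2 lends 685·0.7800² = 416.7540, and so on.
Summing a geometric series: total = 685·[0.7800·(1 − 0.7800^8) / (1 − 0.7800)] ≈ 2095.8854 billion.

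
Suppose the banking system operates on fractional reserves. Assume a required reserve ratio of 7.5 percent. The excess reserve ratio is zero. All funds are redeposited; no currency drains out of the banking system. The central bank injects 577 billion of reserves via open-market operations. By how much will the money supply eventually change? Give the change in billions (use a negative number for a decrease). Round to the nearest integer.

The simple money multiplier is m = 1/rr = 1/0.075 ≈ 13.3333.
An open-market purchase increases the monetary base by 577 billion, so ΔM = m × ΔMB = 13.3333 × 577 = 7693.3141 billion.

7693 billion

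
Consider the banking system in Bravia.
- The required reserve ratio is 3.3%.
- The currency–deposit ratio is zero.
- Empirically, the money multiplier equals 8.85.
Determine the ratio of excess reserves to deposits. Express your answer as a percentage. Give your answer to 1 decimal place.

8.0%

Using m = 8.85. Since m = (1 + c)/(c + rr + e), the denominator satisfies c + rr + e = (1 + c)/m = (1 + 0) / 8.85 ≈ 0.112994.
With c = 0 and rr = 0.033, the ratio of excess reserves to deposits is 0.112994 − 0 − 0.033 = 0.079994.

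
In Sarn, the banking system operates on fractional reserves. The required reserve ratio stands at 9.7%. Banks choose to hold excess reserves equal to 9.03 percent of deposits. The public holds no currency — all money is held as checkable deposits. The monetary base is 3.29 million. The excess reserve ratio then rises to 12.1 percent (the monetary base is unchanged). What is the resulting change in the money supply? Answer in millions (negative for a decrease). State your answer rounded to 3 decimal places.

Initially m₁ = 1 / (0.097 + 0.0903) ≈ 5.33903, so M₁ = 5.33903 × 3.29 ≈ 17.5654 million.
After the change m₂ = 1 / (0.097 + 0.121) ≈ 4.58716, so M₂ = 4.58716 × 3.29 ≈ 15.0918 million.
ΔM = M₂ − M₁ = 15.0918 − 17.5654 = -2.4736 million.

-2.474 million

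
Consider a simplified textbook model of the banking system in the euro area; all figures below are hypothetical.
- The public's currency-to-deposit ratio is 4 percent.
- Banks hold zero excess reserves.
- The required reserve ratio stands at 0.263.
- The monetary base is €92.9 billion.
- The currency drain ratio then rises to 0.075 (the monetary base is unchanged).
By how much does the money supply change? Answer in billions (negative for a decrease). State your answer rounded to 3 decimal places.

Initially m₁ = (1 + 0.04) / (0.263 + 0.04) ≈ 3.432343, so M₁ = 3.432343 × 92.9 ≈ 318.8647 billion.
After the change m₂ = (1 + 0.075) / (0.263 + 0.075) ≈ 3.180473, so M₂ = 3.180473 × 92.9 ≈ 295.4659 billion.
ΔM = M₂ − M₁ = 295.4659 − 318.8647 = -23.3988 billion.

-23.399 billion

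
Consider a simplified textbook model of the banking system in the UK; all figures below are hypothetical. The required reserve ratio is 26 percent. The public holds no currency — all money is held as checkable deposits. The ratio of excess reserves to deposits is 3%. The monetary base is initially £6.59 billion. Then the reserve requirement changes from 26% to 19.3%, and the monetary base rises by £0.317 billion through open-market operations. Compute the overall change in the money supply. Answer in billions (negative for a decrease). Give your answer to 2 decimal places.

£8.25 billion

Before: m₁ = 1 / (0.26 + 0.03) ≈ 3.4483, MB₁ = 6.59, so M₁ = 3.4483 × 6.59 ≈ 22.7243 billion.
After: m₂ = 1 / (0.193 + 0.03) ≈ 4.4843, MB₂ = 6.59 + 0.317 = 6.907, so M₂ = 4.4843 × 6.907 ≈ 30.9731 billion.
ΔM = M₂ − M₁ = 30.9731 − 22.7243 = 8.2488 billion.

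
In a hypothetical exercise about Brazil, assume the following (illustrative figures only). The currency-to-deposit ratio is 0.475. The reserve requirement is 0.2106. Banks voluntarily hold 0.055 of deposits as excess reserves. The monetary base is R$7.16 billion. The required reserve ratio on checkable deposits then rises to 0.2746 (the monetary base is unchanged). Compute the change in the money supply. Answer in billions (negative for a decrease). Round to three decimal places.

Initially m₁ = (1 + 0.475) / (0.2106 + 0.055 + 0.475) ≈ 1.99163, so M₁ = 1.99163 × 7.16 ≈ 14.2601 billion.
After the change m₂ = (1 + 0.475) / (0.2746 + 0.055 + 0.475) ≈ 1.83321, so M₂ = 1.83321 × 7.16 ≈ 13.1258 billion.
ΔM = M₂ − M₁ = 13.1258 − 14.2601 = -1.1343 billion.

-1.134 billion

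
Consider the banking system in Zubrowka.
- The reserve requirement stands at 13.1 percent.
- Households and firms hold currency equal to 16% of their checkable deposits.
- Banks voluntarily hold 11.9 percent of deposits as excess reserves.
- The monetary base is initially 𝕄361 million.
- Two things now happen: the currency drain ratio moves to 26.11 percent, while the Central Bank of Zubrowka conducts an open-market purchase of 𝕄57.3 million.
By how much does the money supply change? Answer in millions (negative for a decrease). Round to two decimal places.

Before: m₁ = (1 + 0.16) / (0.131 + 0.119 + 0.16) ≈ 2.829268, MB₁ = 361, so M₁ = 2.829268 × 361 ≈ 1021.3657 million.
After: m₂ = (1 + 0.2611) / (0.131 + 0.119 + 0.2611) ≈ 2.467423, MB₂ = 361 + 57.3 = 418.3, so M₂ = 2.467423 × 418.3 ≈ 1032.123 million.
ΔM = M₂ − M₁ = 1032.123 − 1021.3657 = 10.7573 million.

𝕄10.76 million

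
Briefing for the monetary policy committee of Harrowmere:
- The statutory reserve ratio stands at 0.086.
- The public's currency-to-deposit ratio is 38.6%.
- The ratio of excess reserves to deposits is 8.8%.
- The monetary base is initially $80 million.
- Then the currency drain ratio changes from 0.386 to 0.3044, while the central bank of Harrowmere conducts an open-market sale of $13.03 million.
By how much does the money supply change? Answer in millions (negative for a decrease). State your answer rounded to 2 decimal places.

-15.40 million

Before: m₁ = (1 + 0.386) / (0.086 + 0.088 + 0.386) = 2.47500, MB₁ = 80, so M₁ = 2.47500 × 80 = 198 million.
After: m₂ = (1 + 0.3044) / (0.086 + 0.088 + 0.3044) ≈ 2.72659, MB₂ = 80 − 13.03 = 66.97, so M₂ = 2.72659 × 66.97 ≈ 182.5997 million.
ΔM = M₂ − M₁ = 182.5997 − 198 = -15.4003 million.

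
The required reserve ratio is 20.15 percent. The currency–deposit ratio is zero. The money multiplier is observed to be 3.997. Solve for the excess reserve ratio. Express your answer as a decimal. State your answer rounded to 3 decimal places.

Using m = 3.997. Since m = (1 + c)/(c + rr + e), the denominator satisfies c + rr + e = (1 + c)/m = (1 + 0) / 3.997 ≈ 0.250188.
With c = 0 and rr = 0.2015, the excess reserve ratio is 0.250188 − 0 − 0.2015 = 0.048688.

0.049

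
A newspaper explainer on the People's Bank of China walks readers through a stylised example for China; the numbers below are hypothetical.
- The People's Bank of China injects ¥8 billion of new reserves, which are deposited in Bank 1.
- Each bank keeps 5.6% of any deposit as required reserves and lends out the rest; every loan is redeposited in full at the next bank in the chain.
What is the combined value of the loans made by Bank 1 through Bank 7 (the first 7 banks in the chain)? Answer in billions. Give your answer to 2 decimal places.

Bank i lends (1 − rr)^i of the original deposit: Bank 1 lends 8·0.9440 = 7.5520, Bank 2 lends 8·0.9440² ≈ 7.1291, and so on.
Summing a geometric series: total = 8·[0.9440·(1 − 0.9440^7) / (1 − 0.9440)] ≈ 44.7669 billion.

¥44.77 billion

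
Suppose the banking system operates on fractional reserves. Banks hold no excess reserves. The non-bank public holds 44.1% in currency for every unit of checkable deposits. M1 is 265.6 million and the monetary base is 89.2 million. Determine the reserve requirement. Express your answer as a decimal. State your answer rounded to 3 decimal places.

Using m = M/MB = 265.6/89.2 ≈ 2.977578. Since m = (1 + c)/(c + rr + e), the denominator satisfies c + rr + e = (1 + c)/m = (1 + 0.441) / 2.977578 ≈ 0.483950.
With c = 0.441 and e = 0, the reserve requirement is 0.483950 − 0.441 − 0 = 0.04295.

0.043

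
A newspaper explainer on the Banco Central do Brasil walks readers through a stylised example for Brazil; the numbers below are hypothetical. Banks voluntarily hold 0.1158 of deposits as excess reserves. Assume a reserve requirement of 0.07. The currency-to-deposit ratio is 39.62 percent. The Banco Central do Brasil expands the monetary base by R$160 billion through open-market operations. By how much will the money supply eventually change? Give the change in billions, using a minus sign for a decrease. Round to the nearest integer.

The money multiplier is m = (1 + c) / (rr + e + c) = (1 + 0.3962) / (0.07 + 0.1158 + 0.3962) ≈ 2.3990.
The purchase adds 160 billion of base, so ΔM = m × ΔMB = 2.3990 × (+160) = 383.84 billion.

R$384 billion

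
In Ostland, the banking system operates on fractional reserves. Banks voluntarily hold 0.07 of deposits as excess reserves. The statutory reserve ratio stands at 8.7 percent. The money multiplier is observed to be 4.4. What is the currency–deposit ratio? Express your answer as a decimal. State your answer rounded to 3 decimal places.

Using m = 4.4. From m = (1 + c)/(c + rr + e), rearranging gives 1 + c = m·(c + rr + e), so c·(1 − m) = m·(rr + e) − 1.
Hence c = [m·(rr + e) − 1]/(1 − m) = [4.4 × (0.087 + 0.07) − 1] / (1 − 4.4) ≈ 0.090941.

0.091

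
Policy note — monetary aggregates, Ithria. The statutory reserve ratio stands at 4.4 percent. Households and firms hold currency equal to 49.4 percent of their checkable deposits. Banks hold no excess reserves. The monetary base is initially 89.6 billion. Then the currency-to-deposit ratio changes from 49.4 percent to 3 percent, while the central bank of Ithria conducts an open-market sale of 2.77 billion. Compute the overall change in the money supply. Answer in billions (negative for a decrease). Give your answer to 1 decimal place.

Before: m₁ = (1 + 0.494) / (0.044 + 0.494) ≈ 2.7770, MB₁ = 89.6, so M₁ = 2.7770 × 89.6 = 248.8192 billion.
After: m₂ = (1 + 0.03) / (0.044 + 0.03) ≈ 13.9189, MB₂ = 89.6 − 2.77 = 86.83, so M₂ = 13.9189 × 86.83 ≈ 1208.5781 billion.
ΔM = M₂ − M₁ = 1208.5781 − 248.8192 = 959.7589 billion.

959.8 billion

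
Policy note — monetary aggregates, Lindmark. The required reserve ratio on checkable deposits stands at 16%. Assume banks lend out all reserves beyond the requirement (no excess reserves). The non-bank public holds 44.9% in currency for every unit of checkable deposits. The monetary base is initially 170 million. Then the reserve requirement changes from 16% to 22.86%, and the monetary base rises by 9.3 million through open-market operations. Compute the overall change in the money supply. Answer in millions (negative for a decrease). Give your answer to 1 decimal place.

Before: m₁ = (1 + 0.449) / (0.16 + 0.449) ≈ 2.37931, MB₁ = 170, so M₁ = 2.37931 × 170 = 404.4827 million.
After: m₂ = (1 + 0.449) / (0.2286 + 0.449) ≈ 2.13843, MB₂ = 170 + 9.3 = 179.3, so M₂ = 2.13843 × 179.3 ≈ 383.4205 million.
ΔM = M₂ − M₁ = 383.4205 − 404.4827 = -21.0622 million.

-21.1 million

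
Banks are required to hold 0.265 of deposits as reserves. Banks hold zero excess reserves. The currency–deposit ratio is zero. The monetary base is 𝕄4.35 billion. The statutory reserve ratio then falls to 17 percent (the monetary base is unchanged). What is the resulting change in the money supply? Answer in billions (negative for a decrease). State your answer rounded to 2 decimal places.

𝕄9.17 billion

Initially m₁ = 1 / (0.265) ≈ 3.7736, so M₁ = 3.7736 × 4.35 ≈ 16.4152 billion.
After the change m₂ = 1 / (0.17) ≈ 5.8824, so M₂ = 5.8824 × 4.35 ≈ 25.5884 billion.
ΔM = M₂ − M₁ = 25.5884 − 16.4152 = 9.1732 billion.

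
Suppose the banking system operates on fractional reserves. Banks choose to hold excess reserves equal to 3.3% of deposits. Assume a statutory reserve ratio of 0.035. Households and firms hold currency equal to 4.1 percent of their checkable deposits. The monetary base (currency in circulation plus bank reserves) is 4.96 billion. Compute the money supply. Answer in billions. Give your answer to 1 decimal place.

The money multiplier is m = (1 + c) / (rr + e + c) = (1 + 0.041) / (0.035 + 0.033 + 0.041) ≈ 9.5505.
So M = m × MB = 9.5505 × 4.96 ≈ 47.3705 billion.

47.4 billion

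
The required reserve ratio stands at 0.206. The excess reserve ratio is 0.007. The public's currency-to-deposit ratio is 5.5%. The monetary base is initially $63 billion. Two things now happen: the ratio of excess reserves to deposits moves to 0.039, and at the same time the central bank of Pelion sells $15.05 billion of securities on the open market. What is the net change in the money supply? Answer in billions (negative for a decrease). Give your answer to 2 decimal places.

-79.38 billion

Before: m₁ = (1 + 0.055) / (0.206 + 0.007 + 0.055) ≈ 3.93657, MB₁ = 63, so M₁ = 3.93657 × 63 ≈ 248.0039 billion.
After: m₂ = (1 + 0.055) / (0.206 + 0.039 + 0.055) ≈ 3.51667, MB₂ = 63 − 15.05 = 47.95, so M₂ = 3.51667 × 47.95 ≈ 168.6243 billion.
ΔM = M₂ − M₁ = 168.6243 − 248.0039 = -79.3796 billion.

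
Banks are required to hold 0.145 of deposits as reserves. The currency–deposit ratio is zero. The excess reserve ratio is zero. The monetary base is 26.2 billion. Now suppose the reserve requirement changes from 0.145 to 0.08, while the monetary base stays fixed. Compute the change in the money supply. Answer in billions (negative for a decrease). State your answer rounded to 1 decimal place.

Initially m₁ = 1 / (0.145) ≈ 6.8966, so M₁ = 6.8966 × 26.2 ≈ 180.6909 billion.
After the change m₂ = 1 / (0.08) = 12.5, so M₂ = 12.5 × 26.2 = 327.5 billion.
ΔM = M₂ − M₁ = 327.5 − 180.6909 = 146.8091 billion.

146.8 billion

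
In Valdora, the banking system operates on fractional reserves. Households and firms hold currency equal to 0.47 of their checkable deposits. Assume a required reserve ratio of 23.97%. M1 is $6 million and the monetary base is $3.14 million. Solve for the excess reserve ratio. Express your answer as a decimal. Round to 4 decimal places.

Using m = M/MB = 6/3.14 ≈ 1.910828. Since m = (1 + c)/(c + rr + e), the denominator satisfies c + rr + e = (1 + c)/m = (1 + 0.47) / 1.910828 ≈ 0.769300.
With c = 0.47 and rr = 0.2397, the excess reserve ratio is 0.769300 − 0.47 − 0.2397 = 0.0596.

0.0596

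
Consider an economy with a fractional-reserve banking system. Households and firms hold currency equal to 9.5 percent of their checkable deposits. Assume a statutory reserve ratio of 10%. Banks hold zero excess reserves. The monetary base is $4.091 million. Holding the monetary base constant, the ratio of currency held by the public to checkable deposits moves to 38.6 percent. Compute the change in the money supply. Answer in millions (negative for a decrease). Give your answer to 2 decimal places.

-11.31 million

Initially m₁ = (1 + 0.095) / (0.1 + 0.095) ≈ 5.6154, so M₁ = 5.6154 × 4.091 ≈ 22.9726 million.
After the change m₂ = (1 + 0.386) / (0.1 + 0.386) ≈ 2.8519, so M₂ = 2.8519 × 4.091 ≈ 11.6671 million.
ΔM = M₂ − M₁ = 11.6671 − 22.9726 = -11.3055 million.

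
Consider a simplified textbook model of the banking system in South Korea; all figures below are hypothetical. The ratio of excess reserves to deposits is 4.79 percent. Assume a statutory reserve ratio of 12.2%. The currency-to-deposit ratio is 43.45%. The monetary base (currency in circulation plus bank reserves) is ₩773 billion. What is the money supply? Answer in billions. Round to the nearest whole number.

The money multiplier is m = (1 + c) / (rr + e + c) = (1 + 0.4345) / (0.122 + 0.0479 + 0.4345) ≈ 2.3734.
So M = m × MB = 2.3734 × 773 = 1834.6382 billion.

₩1835 billion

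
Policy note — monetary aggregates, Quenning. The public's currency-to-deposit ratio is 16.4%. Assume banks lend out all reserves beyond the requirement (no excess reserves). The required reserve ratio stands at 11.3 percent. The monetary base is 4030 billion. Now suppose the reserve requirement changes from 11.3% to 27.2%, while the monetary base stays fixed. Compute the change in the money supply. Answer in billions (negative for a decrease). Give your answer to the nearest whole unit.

-6176 billion

Initially m₁ = (1 + 0.164) / (0.113 + 0.164) ≈ 4.20217, so M₁ = 4.20217 × 4030 = 16934.7451 billion.
After the change m₂ = (1 + 0.164) / (0.272 + 0.164) ≈ 2.66972, so M₂ = 2.66972 × 4030 = 10758.9716 billion.
ΔM = M₂ − M₁ = 10758.9716 − 16934.7451 = -6175.7735 billion.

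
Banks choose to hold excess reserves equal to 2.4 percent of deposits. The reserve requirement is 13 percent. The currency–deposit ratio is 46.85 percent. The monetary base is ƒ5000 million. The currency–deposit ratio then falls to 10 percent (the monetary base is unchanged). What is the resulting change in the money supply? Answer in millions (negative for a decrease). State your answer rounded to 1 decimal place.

Initially m₁ = (1 + 0.4685) / (0.13 + 0.024 + 0.4685) ≈ 2.359036, so M₁ = 2.359036 × 5000 = 11795.18 million.
After the change m₂ = (1 + 0.1) / (0.13 + 0.024 + 0.1) ≈ 4.330709, so M₂ = 4.330709 × 5000 = 21653.545 million.
ΔM = M₂ − M₁ = 21653.545 − 11795.18 = 9858.365 million.

ƒ9858.4 million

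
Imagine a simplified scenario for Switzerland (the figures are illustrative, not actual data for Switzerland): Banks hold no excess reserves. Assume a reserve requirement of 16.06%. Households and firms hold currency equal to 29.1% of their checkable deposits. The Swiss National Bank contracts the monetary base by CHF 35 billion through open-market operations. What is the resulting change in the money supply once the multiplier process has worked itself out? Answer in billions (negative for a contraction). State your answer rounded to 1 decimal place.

-100.1 billion

The money multiplier is m = (1 + c) / (rr + c) = (1 + 0.291) / (0.1606 + 0.291) ≈ 2.8587.
The sale removes 35 billion of base, so ΔM = m × ΔMB = 2.8587 × (−35) = -100.0545 billion.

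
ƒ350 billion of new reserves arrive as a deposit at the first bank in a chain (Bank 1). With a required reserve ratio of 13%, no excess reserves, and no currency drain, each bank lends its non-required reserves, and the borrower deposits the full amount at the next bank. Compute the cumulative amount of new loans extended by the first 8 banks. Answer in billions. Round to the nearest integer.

ƒ1574 billion

Bank i lends (1 − rr)^i of the original deposit: Bank 1 lends 350·0.8700 = 304.5000, Bank 2 lends 350·0.8700² = 264.9150, and so on.
Summing a geometric series: total = 350·[0.8700·(1 − 0.8700^8) / (1 − 0.8700)] ≈ 1573.5350 billion.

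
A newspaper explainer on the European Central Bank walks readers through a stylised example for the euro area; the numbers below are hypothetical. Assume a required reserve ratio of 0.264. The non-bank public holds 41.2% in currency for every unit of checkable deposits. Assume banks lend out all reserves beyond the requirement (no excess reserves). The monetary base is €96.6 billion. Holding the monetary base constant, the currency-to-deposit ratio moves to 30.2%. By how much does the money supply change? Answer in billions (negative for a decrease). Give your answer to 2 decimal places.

€20.44 billion

Initially m₁ = (1 + 0.412) / (0.264 + 0.412) ≈ 2.08876, so M₁ = 2.08876 × 96.6 ≈ 201.7742 billion.
After the change m₂ = (1 + 0.302) / (0.264 + 0.302) ≈ 2.30035, so M₂ = 2.30035 × 96.6 ≈ 222.2138 billion.
ΔM = M₂ − M₁ = 222.2138 − 201.7742 = 20.4396 billion.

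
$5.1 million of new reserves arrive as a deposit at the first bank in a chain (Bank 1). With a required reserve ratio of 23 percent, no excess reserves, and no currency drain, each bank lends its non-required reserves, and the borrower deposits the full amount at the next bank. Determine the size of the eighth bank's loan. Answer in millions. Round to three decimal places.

$0.630 million

Each bank lends a fraction (1 − rr) = 0.7700 of the deposit it receives, so Bank 8 receives 5.1·0.7700^7 and lends 5.1·0.7700^8 ≈ 0.6302 million.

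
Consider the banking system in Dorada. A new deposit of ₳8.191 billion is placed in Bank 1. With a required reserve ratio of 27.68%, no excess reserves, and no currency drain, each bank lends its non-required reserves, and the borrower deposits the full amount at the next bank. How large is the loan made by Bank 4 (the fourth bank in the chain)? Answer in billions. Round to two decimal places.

Each bank lends a fraction (1 − rr) = 0.7232 of the deposit it receives, so Bank 4 receives 8.191·0.7232^3 and lends 8.191·0.7232^4 ≈ 2.2406 billion.

₳2.24 billion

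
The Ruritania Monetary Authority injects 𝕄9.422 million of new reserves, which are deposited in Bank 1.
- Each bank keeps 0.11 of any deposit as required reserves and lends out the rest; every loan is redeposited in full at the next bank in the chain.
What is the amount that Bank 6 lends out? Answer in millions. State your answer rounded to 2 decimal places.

Each bank lends a fraction (1 − rr) = 0.8900 of the deposit it receives, so Bank 6 receives 9.422·0.8900^5 and lends 9.422·0.8900^6 ≈ 4.6826 million.

𝕄4.68 million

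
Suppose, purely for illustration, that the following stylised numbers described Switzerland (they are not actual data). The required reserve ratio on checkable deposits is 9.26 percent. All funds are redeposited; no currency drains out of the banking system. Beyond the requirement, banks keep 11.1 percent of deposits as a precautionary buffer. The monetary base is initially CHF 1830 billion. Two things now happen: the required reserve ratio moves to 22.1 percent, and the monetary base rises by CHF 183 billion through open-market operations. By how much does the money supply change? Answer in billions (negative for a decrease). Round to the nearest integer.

Before: m₁ = 1 / (0.0926 + 0.111) ≈ 4.91159, MB₁ = 1830, so M₁ = 4.91159 × 1830 = 8988.2097 billion.
After: m₂ = 1 / (0.221 + 0.111) ≈ 3.01205, MB₂ = 1830 + 183 = 2013, so M₂ = 3.01205 × 2013 ≈ 6063.2566 billion.
ΔM = M₂ − M₁ = 6063.2566 − 8988.2097 = -2924.9531 billion.

-2925 billion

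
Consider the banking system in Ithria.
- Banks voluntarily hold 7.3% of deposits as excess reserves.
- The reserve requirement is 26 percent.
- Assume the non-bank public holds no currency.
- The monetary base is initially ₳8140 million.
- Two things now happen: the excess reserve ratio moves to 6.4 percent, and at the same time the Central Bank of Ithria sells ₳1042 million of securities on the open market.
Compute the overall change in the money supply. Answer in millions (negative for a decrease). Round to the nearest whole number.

Before: m₁ = 1 / (0.26 + 0.073) ≈ 3.00300, MB₁ = 8140, so M₁ = 3.00300 × 8140 = 24444.42 million.
After: m₂ = 1 / (0.26 + 0.064) ≈ 3.08642, MB₂ = 8140 − 1042 = 7098, so M₂ = 3.08642 × 7098 ≈ 21907.4092 million.
ΔM = M₂ − M₁ = 21907.4092 − 24444.42 = -2537.0108 million.

-2537 million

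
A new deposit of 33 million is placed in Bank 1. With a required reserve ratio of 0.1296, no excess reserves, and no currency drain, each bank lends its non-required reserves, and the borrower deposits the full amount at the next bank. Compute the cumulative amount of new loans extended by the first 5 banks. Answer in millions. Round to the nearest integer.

111 million

Bank i lends (1 − rr)^i of the original deposit: Bank 1 lends 33·0.8704 = 28.7232, Bank 2 lends 33·0.8704² ≈ 25.0007, and so on.
Summing a geometric series: total = 33·[0.8704·(1 − 0.8704^5) / (1 − 0.8704)] ≈ 110.9106 million.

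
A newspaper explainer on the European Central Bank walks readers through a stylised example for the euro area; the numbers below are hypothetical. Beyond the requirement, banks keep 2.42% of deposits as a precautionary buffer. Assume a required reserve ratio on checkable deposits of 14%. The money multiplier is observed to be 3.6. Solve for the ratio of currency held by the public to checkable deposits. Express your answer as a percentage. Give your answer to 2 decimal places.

15.73%

Using m = 3.6. From m = (1 + c)/(c + rr + e), rearranging gives 1 + c = m·(c + rr + e), so c·(1 − m) = m·(rr + e) − 1.
Hence c = [m·(rr + e) − 1]/(1 − m) = [3.6 × (0.14 + 0.0242) − 1] / (1 − 3.6) ≈ 0.157262.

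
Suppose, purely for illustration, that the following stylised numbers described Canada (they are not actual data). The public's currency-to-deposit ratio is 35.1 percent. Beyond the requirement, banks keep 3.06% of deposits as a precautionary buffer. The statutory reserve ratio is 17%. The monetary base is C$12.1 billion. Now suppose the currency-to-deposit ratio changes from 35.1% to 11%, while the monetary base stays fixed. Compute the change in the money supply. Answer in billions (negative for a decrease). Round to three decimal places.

C$13.606 billion

Initially m₁ = (1 + 0.351) / (0.17 + 0.0306 + 0.351) ≈ 2.449239, so M₁ = 2.449239 × 12.1 ≈ 29.6358 billion.
After the change m₂ = (1 + 0.11) / (0.17 + 0.0306 + 0.11) ≈ 3.573728, so M₂ = 3.573728 × 12.1 ≈ 43.2421 billion.
ΔM = M₂ − M₁ = 43.2421 − 29.6358 = 13.6063 billion.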